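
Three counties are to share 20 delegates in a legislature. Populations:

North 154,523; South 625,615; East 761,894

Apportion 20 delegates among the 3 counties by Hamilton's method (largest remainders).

Total 1542032; standard divisor 1542032/20 ≈ 77101.6.
Standard quotas: North 2.0041, South 8.1142, East 9.8817.
Lower quotas: North 2, South 8, East 9 (sum 19, leaving 1 seat).
Remainders in descending order: East 0.8817, South 0.1142, North 0.0041.
Largest remainder: East receives the extra seat.

North 2, South 8, East 10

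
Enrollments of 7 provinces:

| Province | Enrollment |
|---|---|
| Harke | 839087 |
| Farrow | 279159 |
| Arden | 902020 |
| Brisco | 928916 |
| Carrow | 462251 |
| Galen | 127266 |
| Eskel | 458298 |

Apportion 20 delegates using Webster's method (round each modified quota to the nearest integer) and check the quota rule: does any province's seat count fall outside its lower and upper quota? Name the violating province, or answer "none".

Standard quotas: Harke 4.199, Farrow 1.397, Arden 4.513, Brisco 4.648, Carrow 2.313, Galen 0.637, Eskel 2.293.
Webster allocation: Harke 4, Farrow 1, Arden 5, Brisco 5, Carrow 2, Galen 1, Eskel 2.
Every allocation lies between the lower and upper quota.

none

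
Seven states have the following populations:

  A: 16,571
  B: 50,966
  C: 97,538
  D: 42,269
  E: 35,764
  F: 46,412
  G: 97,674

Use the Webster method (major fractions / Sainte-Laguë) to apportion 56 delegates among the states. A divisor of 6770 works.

A=2, B=8, C=14, D=6, E=5, F=7, G=14

With modified divisor 6770: modified quotas A 2.448, B 7.528, C 14.407, D 6.244, E 5.283, F 6.856, G 14.427.
Rounding to the nearest integer: A 2, B 8, C 14, D 6, E 5, F 7, G 14 (total 56).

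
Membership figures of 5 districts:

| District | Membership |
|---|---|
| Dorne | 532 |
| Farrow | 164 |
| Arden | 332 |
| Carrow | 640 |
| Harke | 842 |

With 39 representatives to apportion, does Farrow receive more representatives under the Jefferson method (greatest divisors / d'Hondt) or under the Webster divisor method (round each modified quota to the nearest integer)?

Jefferson: Dorne 8, Farrow 2, Arden 5, Carrow 10, Harke 14.
Webster: Dorne 8, Farrow 3, Arden 5, Carrow 10, Harke 13.
Farrow gets 2 under Jefferson and 3 under Webster.

Webster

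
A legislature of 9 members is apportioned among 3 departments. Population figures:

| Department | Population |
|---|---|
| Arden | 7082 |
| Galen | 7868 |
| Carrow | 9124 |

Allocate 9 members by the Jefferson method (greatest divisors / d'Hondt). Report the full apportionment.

Standard divisor 24074/9 ≈ 2674.889; standard quotas: Arden 2.648, Galen 2.941, Carrow 3.411.
Rounding down gives 2, 2, 3 = 7 seats, so the divisor must be adjusted.
With modified divisor 2300: modified quotas Arden 3.079, Galen 3.421, Carrow 3.967.
Rounding down: Arden 3, Galen 3, Carrow 3 (total 9).

Arden 3, Galen 3, Carrow 3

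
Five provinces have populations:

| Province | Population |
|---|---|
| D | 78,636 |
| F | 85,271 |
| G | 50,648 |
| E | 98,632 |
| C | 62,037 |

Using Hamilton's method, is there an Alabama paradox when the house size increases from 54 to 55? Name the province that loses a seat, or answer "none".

none

At 54 seats: D 12, F 12, G 7, E 14, C 9.
At 55 seats: D 12, F 13, G 7, E 14, C 9.
No province's allocation decreased.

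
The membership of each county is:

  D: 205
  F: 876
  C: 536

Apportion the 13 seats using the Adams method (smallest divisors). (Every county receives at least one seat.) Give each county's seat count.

D=2, F=7, C=4

Standard divisor 1617/13 ≈ 124.385; standard quotas: D 1.648, F 7.043, C 4.309.
Rounding up gives 2, 8, 5 = 15 seats, so the divisor must be adjusted.
With modified divisor 140: modified quotas D 1.464, F 6.257, C 3.829.
Rounding up: D 2, F 7, C 4 (total 13).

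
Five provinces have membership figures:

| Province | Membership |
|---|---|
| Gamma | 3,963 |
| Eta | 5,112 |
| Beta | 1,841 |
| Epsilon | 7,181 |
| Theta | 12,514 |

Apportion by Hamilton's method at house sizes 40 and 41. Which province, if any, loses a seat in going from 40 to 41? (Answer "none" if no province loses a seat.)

Beta

At 40 seats: Gamma 5, Eta 7, Beta 3, Epsilon 9, Theta 16.
At 41 seats: Gamma 5, Eta 7, Beta 2, Epsilon 10, Theta 17.
Beta drops from 3 to 2.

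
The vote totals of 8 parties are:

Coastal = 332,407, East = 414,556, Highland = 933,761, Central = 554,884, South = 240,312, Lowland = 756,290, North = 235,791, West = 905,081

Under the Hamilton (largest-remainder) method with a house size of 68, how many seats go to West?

14

The standard divisor is 4373082/68 ≈ 64310.029.
Standard quotas: Coastal 5.1688, East 6.4462, Highland 14.5197, Central 8.6283, South 3.7368, Lowland 11.7601, North 3.6665, West 14.0737.
Lower quotas: Coastal 5, East 6, Highland 14, Central 8, South 3, Lowland 11, North 3, West 14 (sum 64, leaving 4 seats).
Remainders in descending order: Lowland 0.7601, South 0.7368, North 0.6665, Central 0.6283, Highland 0.5197, East 0.4462, Coastal 0.1688, West 0.0737.
Largest remainders: Lowland, South, North, Central receive the extra seats.
West receives 14.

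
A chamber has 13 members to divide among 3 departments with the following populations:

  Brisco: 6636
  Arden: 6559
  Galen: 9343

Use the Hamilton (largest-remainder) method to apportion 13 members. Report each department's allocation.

Total 22538; standard divisor 22538/13 ≈ 1733.692.
Standard quotas: Brisco 3.8277, Arden 3.7833, Galen 5.3891.
Lower quotas: Brisco 3, Arden 3, Galen 5 (sum 11, leaving 2 seats).
Remainders in descending order: Brisco 0.8277, Arden 0.7833, Galen 0.3891.
Largest remainders: Brisco, Arden receive the extra seats.

Brisco 4, Arden 4, Galen 5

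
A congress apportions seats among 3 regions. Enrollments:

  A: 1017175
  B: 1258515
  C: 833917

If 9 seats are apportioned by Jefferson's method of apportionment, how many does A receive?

Standard divisor 3109607/9 ≈ 345511.889; standard quotas: A 2.944, B 3.642, C 2.414.
Rounding down gives 2, 3, 2 = 7 seats, so the divisor must be adjusted.
With modified divisor 296300: modified quotas A 3.433, B 4.247, C 2.814.
Rounding down: A 3, B 4, C 2 (total 9).
A receives 3.

3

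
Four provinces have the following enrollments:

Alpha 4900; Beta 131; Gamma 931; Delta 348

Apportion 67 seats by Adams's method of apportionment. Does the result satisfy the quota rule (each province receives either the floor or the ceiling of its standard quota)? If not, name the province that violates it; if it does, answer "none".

Standard quotas: Alpha 52.029, Beta 1.391, Gamma 9.885, Delta 3.695.
Adams allocation: Alpha 51, Beta 2, Gamma 10, Delta 4.
Alpha has quota 52.029 (lower 52, upper 53) but receives 51 — outside the quota interval.

Alpha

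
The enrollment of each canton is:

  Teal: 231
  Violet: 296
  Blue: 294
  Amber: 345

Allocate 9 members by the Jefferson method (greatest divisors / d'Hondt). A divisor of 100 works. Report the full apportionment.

Teal 2; Violet 2; Blue 2; Amber 3

With modified divisor 100: modified quotas Teal 2.310, Violet 2.960, Blue 2.940, Amber 3.450.
Rounding down: Teal 2, Violet 2, Blue 2, Amber 3 (total 9).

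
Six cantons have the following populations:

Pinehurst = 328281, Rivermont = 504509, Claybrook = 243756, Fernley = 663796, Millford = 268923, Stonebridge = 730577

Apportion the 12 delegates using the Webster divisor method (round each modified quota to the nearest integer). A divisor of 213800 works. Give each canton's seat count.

With modified divisor 213800: modified quotas Pinehurst 1.535, Rivermont 2.360, Claybrook 1.140, Fernley 3.105, Millford 1.258, Stonebridge 3.417.
Rounding to the nearest integer: Pinehurst 2, Rivermont 2, Claybrook 1, Fernley 3, Millford 1, Stonebridge 3 (total 12).

Pinehurst=2, Rivermont=2, Claybrook=1, Fernley=3, Millford=1, Stonebridge=3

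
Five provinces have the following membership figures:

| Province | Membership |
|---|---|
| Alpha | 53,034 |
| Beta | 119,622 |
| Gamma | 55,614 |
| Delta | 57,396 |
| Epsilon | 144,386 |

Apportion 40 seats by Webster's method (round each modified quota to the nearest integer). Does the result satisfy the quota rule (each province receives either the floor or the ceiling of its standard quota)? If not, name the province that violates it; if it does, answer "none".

none

Standard quotas: Alpha 4.933, Beta 11.126, Gamma 5.173, Delta 5.339, Epsilon 13.430.
Webster allocation: Alpha 5, Beta 11, Gamma 5, Delta 5, Epsilon 14.
Every allocation lies between the lower and upper quota.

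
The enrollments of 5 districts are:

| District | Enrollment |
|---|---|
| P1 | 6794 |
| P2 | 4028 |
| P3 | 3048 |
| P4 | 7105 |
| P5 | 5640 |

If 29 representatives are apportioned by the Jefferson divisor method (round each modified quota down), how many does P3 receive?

Standard divisor 26615/29 ≈ 917.759; standard quotas: P1 7.403, P2 4.389, P3 3.321, P4 7.742, P5 6.145.
Rounding down gives 7, 4, 3, 7, 6 = 27 seats, so the divisor must be adjusted.
With modified divisor 830: modified quotas P1 8.186, P2 4.853, P3 3.672, P4 8.560, P5 6.795.
Rounding down: P1 8, P2 4, P3 3, P4 8, P5 6 (total 29).
P3 receives 3.

3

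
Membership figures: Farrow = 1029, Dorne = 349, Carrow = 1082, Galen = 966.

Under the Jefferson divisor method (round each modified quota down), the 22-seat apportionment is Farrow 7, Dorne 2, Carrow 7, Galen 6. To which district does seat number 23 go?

Galen

Priority for the next seat is population ÷ (current seats + 1).
Priorities: Farrow 128.625, Dorne 116.333, Carrow 135.250, Galen 138.000.
Highest priority: Galen.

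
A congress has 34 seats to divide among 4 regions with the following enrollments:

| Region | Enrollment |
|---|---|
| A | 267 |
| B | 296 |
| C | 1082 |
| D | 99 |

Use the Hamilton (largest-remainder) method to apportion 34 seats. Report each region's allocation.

A=5, B=6, C=21, D=2

Standard divisor: 1744 ÷ 34 ≈ 51.294.
Standard quotas: A 5.205, B 5.771, C 21.094, D 1.930.
Lower quotas: A 5, B 5, C 21, D 1 (sum 32, leaving 2 seats).
Remainders in descending order: D 0.930, B 0.771, A 0.205, C 0.094.
The surplus seats go to D, B.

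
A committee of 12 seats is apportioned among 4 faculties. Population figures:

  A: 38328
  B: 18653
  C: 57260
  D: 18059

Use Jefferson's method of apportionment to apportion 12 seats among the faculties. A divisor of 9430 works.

A 4, B 1, C 6, D 1

With modified divisor 9430: modified quotas A 4.064, B 1.978, C 6.072, D 1.915.
Rounding down: A 4, B 1, C 6, D 1 (total 12).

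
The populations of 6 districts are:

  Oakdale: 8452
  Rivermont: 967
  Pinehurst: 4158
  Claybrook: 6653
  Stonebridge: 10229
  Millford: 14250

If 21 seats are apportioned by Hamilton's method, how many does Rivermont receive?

Total 44709; standard divisor 44709/21 = 2129.
Standard quotas: Oakdale 3.9699, Rivermont 0.4542, Pinehurst 1.9530, Claybrook 3.1249, Stonebridge 4.8046, Millford 6.6933.
Lower quotas: Oakdale 3, Rivermont 0, Pinehurst 1, Claybrook 3, Stonebridge 4, Millford 6 (sum 17, leaving 4 seats).
Remainders in descending order: Oakdale 0.9699, Pinehurst 0.9530, Stonebridge 0.8046, Millford 0.6933, Rivermont 0.4542, Claybrook 0.1249.
The surplus seats go to Oakdale, Pinehurst, Stonebridge, Millford.
Rivermont receives 0.

0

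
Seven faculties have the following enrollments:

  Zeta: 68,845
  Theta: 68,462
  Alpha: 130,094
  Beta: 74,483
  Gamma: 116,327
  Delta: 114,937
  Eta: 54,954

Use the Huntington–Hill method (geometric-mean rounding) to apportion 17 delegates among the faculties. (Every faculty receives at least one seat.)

With divisor 38207: modified quotas Zeta 1.802, Theta 1.792, Alpha 3.405, Beta 1.949, Gamma 3.045, Delta 3.008, Eta 1.438.
Geometric-mean thresholds: Zeta √(1·2)=1.414, Theta √(1·2)=1.414, Alpha √(3·4)=3.464, Beta √(1·2)=1.414, Gamma √(3·4)=3.464, Delta √(3·4)=3.464, Eta √(1·2)=1.414.
Each quota rounded against its threshold gives Zeta 2, Theta 2, Alpha 3, Beta 2, Gamma 3, Delta 3, Eta 2 (total 17).

Zeta 2, Theta 2, Alpha 3, Beta 2, Gamma 3, Delta 3, Eta 2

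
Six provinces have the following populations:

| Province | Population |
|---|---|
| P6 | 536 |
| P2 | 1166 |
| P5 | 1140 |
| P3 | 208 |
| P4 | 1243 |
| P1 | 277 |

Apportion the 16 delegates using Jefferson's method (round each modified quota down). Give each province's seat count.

P6 2; P2 4; P5 4; P3 0; P4 5; P1 1

Standard divisor 4570/16 ≈ 285.625; standard quotas: P6 1.877, P2 4.082, P5 3.991, P3 0.728, P4 4.352, P1 0.970.
Rounding down gives 1, 4, 3, 0, 4, 0 = 12 seats, so the divisor must be adjusted.
With modified divisor 240: modified quotas P6 2.233, P2 4.858, P5 4.750, P3 0.867, P4 5.179, P1 1.154.
Rounding down: P6 2, P2 4, P5 4, P3 0, P4 5, P1 1 (total 16).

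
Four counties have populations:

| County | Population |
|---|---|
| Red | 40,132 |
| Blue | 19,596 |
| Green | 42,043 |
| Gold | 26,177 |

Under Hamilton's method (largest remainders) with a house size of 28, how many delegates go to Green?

Total 127948; standard divisor 127948/28 ≈ 4569.571.
Standard quotas: Red 8.7824, Blue 4.2884, Green 9.2006, Gold 5.7285.
Lower quotas: Red 8, Blue 4, Green 9, Gold 5 (sum 26, leaving 2 seats).
Remainders in descending order: Red 0.7824, Gold 0.7285, Blue 0.2884, Green 0.2006.
Largest remainders: Red, Gold receive the extra seats.
Green receives 9.

9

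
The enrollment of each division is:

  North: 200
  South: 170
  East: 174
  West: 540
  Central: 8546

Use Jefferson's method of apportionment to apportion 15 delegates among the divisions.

Standard divisor 9630/15 ≈ 642; standard quotas: North 0.312, South 0.265, East 0.271, West 0.841, Central 13.312.
Rounding down gives 0, 0, 0, 0, 13 = 13 seats, so the divisor must be adjusted.
With modified divisor 555: modified quotas North 0.360, South 0.306, East 0.314, West 0.973, Central 15.398.
Rounding down: North 0, South 0, East 0, West 0, Central 15 (total 15).

North=0, South=0, East=0, West=0, Central=15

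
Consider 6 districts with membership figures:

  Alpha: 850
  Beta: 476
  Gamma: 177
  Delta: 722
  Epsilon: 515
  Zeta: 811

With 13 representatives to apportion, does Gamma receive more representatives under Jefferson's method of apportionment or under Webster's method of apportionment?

Jefferson: Alpha 3, Beta 2, Gamma 0, Delta 3, Epsilon 2, Zeta 3.
Webster: Alpha 3, Beta 2, Gamma 1, Delta 2, Epsilon 2, Zeta 3.
Gamma gets 0 under Jefferson and 1 under Webster.

Webster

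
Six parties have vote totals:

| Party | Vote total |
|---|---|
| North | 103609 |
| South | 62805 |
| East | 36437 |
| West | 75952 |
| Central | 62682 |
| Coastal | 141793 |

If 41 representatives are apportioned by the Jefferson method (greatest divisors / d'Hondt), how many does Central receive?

Standard divisor 483278/41 ≈ 11787.268; standard quotas: North 8.790, South 5.328, East 3.091, West 6.444, Central 5.318, Coastal 12.029.
Rounding down gives 8, 5, 3, 6, 5, 12 = 39 seats, so the divisor must be adjusted.
With modified divisor 10890.1: modified quotas North 9.514, South 5.767, East 3.346, West 6.974, Central 5.756, Coastal 13.020.
Rounding down: North 9, South 5, East 3, West 6, Central 5, Coastal 13 (total 41).
Central receives 5.

5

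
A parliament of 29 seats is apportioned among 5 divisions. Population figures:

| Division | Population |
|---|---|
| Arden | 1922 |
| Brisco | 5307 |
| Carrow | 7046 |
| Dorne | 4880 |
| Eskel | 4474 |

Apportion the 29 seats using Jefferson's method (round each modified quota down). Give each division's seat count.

Arden=2, Brisco=7, Carrow=9, Dorne=6, Eskel=5

Standard divisor 23629/29 ≈ 814.793; standard quotas: Arden 2.359, Brisco 6.513, Carrow 8.648, Dorne 5.989, Eskel 5.491.
Rounding down gives 2, 6, 8, 5, 5 = 26 seats, so the divisor must be adjusted.
With modified divisor 750: modified quotas Arden 2.563, Brisco 7.076, Carrow 9.395, Dorne 6.507, Eskel 5.965.
Rounding down: Arden 2, Brisco 7, Carrow 9, Dorne 6, Eskel 5 (total 29).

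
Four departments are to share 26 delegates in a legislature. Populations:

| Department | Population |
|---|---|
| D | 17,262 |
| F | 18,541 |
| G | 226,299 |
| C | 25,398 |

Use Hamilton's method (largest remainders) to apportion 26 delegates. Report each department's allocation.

D 2, F 2, G 20, C 2

The standard divisor is 287500/26 ≈ 11057.692.
Standard quotas: D 1.5611, F 1.6768, G 20.4653, C 2.2969.
Lower quotas: D 1, F 1, G 20, C 2 (sum 24, leaving 2 seats).
Remainders in descending order: F 0.6768, D 0.5611, G 0.4653, C 0.2969.
The surplus seats go to F, D.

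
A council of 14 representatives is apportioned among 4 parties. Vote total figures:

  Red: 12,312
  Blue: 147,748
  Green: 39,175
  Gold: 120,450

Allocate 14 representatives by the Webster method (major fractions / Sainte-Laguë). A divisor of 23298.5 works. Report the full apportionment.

Red: 1, Blue: 6, Green: 2, Gold: 5

With modified divisor 23298.5: modified quotas Red 0.528, Blue 6.342, Green 1.681, Gold 5.170.
Rounding to the nearest integer: Red 1, Blue 6, Green 2, Gold 5 (total 14).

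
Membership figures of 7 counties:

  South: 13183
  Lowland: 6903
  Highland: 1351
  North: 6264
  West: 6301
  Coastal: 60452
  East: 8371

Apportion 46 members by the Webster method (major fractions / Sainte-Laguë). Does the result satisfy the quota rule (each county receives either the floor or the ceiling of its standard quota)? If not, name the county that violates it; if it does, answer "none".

Standard quotas: South 5.898, Lowland 3.088, Highland 0.604, North 2.802, West 2.819, Coastal 27.044, East 3.745.
Webster allocation: South 6, Lowland 3, Highland 1, North 3, West 3, Coastal 26, East 4.
Coastal has quota 27.044 (lower 27, upper 28) but receives 26 — outside the quota interval.

Coastal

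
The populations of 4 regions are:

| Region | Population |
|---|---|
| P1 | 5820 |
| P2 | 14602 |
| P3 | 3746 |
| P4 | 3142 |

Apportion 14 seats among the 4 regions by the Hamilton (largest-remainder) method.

P1 3, P2 7, P3 2, P4 2

The standard divisor is 27310/14 ≈ 1950.714.
Standard quotas: P1 2.9835, P2 7.4855, P3 1.9203, P4 1.6107.
Lower quotas: P1 2, P2 7, P3 1, P4 1 (sum 11, leaving 3 seats).
Remainders in descending order: P1 0.9835, P3 0.9203, P4 0.6107, P2 0.4855.
Largest remainders: P1, P3, P4 receive the extra seats.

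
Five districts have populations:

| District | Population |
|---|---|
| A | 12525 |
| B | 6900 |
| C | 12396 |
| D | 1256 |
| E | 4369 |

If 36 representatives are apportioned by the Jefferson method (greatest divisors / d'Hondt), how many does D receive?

1

Standard divisor 37446/36 ≈ 1040.167; standard quotas: A 12.041, B 6.634, C 11.917, D 1.207, E 4.200.
Rounding down gives 12, 6, 11, 1, 4 = 34 seats, so the divisor must be adjusted.
With modified divisor 970: modified quotas A 12.912, B 7.113, C 12.779, D 1.295, E 4.504.
Rounding down: A 12, B 7, C 12, D 1, E 4 (total 36).
D receives 1.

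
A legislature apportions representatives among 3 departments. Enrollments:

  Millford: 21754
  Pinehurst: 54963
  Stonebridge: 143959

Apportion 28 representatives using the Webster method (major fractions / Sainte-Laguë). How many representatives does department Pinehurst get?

Standard divisor 220676/28 ≈ 7881.286; standard quotas: Millford 2.760, Pinehurst 6.974, Stonebridge 18.266.
Rounding to the nearest integer gives Millford 3, Pinehurst 7, Stonebridge 18 — total 28, matching the house size, so no adjustment is needed.
Pinehurst receives 7.

7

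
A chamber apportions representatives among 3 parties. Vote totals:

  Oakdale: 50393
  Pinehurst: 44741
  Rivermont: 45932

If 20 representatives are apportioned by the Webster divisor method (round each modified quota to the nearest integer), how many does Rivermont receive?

7

Standard divisor 141066/20 ≈ 7053.3; standard quotas: Oakdale 7.145, Pinehurst 6.343, Rivermont 6.512.
Rounding to the nearest integer gives Oakdale 7, Pinehurst 6, Rivermont 7 — total 20, matching the house size, so no adjustment is needed.
Rivermont receives 7.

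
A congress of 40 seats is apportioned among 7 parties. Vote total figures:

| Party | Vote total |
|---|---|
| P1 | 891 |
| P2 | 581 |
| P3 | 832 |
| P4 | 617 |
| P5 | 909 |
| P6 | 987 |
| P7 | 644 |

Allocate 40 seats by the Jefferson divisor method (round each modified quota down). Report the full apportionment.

Standard divisor 5461/40 ≈ 136.525; standard quotas: P1 6.526, P2 4.256, P3 6.094, P4 4.519, P5 6.658, P6 7.229, P7 4.717.
Rounding down gives 6, 4, 6, 4, 6, 7, 4 = 37 seats, so the divisor must be adjusted.
With modified divisor 125: modified quotas P1 7.128, P2 4.648, P3 6.656, P4 4.936, P5 7.272, P6 7.896, P7 5.152.
Rounding down: P1 7, P2 4, P3 6, P4 4, P5 7, P6 7, P7 5 (total 40).

P1: 7, P2: 4, P3: 6, P4: 4, P5: 7, P6: 7, P7: 5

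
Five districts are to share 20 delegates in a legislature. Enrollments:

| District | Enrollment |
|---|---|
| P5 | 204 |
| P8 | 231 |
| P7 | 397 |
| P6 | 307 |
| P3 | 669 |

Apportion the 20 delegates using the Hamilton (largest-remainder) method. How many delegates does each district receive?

The standard divisor is 1808/20 ≈ 90.4.
Standard quotas: P5 2.257, P8 2.555, P7 4.392, P6 3.396, P3 7.400.
Lower quotas: P5 2, P8 2, P7 4, P6 3, P3 7 (sum 18, leaving 2 seats).
Remainders in descending order: P8 0.555, P3 0.400, P6 0.396, P7 0.392, P5 0.257.
The surplus seats go to P8, P3.

P5 2, P8 3, P7 4, P6 3, P3 8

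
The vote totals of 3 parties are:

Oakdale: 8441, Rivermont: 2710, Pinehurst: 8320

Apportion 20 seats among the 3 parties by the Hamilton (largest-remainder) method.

Oakdale 9; Rivermont 3; Pinehurst 8

Standard divisor: 19471 ÷ 20 ≈ 973.55.
Standard quotas: Oakdale 8.6703, Rivermont 2.7836, Pinehurst 8.5460.
Lower quotas: Oakdale 8, Rivermont 2, Pinehurst 8 (sum 18, leaving 2 seats).
Remainders in descending order: Rivermont 0.7836, Oakdale 0.6703, Pinehurst 0.5460.
Largest remainders: Rivermont, Oakdale receive the extra seats.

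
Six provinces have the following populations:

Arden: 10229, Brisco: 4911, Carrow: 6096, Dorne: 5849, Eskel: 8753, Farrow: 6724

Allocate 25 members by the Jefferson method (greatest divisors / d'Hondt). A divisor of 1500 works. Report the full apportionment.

With modified divisor 1500: modified quotas Arden 6.819, Brisco 3.274, Carrow 4.064, Dorne 3.899, Eskel 5.835, Farrow 4.483.
Rounding down: Arden 6, Brisco 3, Carrow 4, Dorne 3, Eskel 5, Farrow 4 (total 25).

Arden 6; Brisco 3; Carrow 4; Dorne 3; Eskel 5; Farrow 4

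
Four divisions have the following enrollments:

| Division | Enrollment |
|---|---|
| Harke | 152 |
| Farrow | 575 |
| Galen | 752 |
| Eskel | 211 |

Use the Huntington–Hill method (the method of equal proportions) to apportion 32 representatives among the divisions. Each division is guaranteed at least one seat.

Harke=3, Farrow=11, Galen=14, Eskel=4

With divisor 53: modified quotas Harke 2.868, Farrow 10.849, Galen 14.189, Eskel 3.981.
Geometric-mean thresholds: Harke √(2·3)=2.449, Farrow √(10·11)=10.488, Galen √(14·15)=14.491, Eskel √(3·4)=3.464.
Each quota rounded against its threshold gives Harke 3, Farrow 11, Galen 14, Eskel 4 (total 32).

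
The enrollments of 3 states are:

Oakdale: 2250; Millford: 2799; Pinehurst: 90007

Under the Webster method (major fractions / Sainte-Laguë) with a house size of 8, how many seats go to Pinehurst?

8

Standard divisor 95056/8 ≈ 11882; standard quotas: Oakdale 0.189, Millford 0.236, Pinehurst 7.575.
Rounding to the nearest integer gives Oakdale 0, Millford 0, Pinehurst 8 — total 8, matching the house size, so no adjustment is needed.
Pinehurst receives 8.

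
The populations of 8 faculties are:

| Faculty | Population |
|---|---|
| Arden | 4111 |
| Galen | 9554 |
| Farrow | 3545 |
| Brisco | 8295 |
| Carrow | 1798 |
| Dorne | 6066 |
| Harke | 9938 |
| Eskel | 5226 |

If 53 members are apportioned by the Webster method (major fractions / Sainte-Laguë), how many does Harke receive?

Standard divisor 48533/53 ≈ 915.717; standard quotas: Arden 4.489, Galen 10.433, Farrow 3.871, Brisco 9.058, Carrow 1.963, Dorne 6.624, Harke 10.853, Eskel 5.707.
Rounding to the nearest integer gives Arden 4, Galen 10, Farrow 4, Brisco 9, Carrow 2, Dorne 7, Harke 11, Eskel 6 — total 53, matching the house size, so no adjustment is needed.
Harke receives 11.

11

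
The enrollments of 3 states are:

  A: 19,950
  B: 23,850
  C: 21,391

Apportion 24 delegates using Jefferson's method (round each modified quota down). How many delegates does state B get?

9

Standard divisor 65191/24 ≈ 2716.292; standard quotas: A 7.345, B 8.780, C 7.875.
Rounding down gives 7, 8, 7 = 22 seats, so the divisor must be adjusted.
With modified divisor 2600: modified quotas A 7.673, B 9.173, C 8.227.
Rounding down: A 7, B 9, C 8 (total 24).
B receives 9.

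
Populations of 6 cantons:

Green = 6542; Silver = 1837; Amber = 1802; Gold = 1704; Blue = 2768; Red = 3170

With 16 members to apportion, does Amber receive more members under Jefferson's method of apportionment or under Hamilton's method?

Jefferson: Green 7, Silver 1, Amber 1, Gold 1, Blue 3, Red 3.
Hamilton: Green 6, Silver 2, Amber 2, Gold 1, Blue 2, Red 3.
Amber gets 1 under Jefferson and 2 under Hamilton.

Hamilton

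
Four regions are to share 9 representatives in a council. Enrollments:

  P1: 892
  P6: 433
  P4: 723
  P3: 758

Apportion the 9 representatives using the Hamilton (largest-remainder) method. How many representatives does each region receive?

P1 3; P6 1; P4 2; P3 3

The standard divisor is 2806/9 ≈ 311.778.
Standard quotas: P1 2.861, P6 1.389, P4 2.319, P3 2.431.
Lower quotas: P1 2, P6 1, P4 2, P3 2 (sum 7, leaving 2 seats).
Remainders in descending order: P1 0.861, P3 0.431, P6 0.389, P4 0.319.
The surplus seats go to P1, P3.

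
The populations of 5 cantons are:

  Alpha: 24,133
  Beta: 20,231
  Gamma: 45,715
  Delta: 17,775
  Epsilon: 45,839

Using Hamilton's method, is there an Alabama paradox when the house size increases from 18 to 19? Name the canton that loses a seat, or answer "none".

Beta

At 18 seats: Alpha 3, Beta 3, Gamma 5, Delta 2, Epsilon 5.
At 19 seats: Alpha 3, Beta 2, Gamma 6, Delta 2, Epsilon 6.
Beta drops from 3 to 2.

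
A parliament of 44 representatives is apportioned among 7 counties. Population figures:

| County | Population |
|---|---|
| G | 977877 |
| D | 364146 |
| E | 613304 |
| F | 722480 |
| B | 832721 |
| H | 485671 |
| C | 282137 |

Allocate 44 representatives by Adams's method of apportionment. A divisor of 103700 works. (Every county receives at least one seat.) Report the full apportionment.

With modified divisor 103700: modified quotas G 9.430, D 3.512, E 5.914, F 6.967, B 8.030, H 4.683, C 2.721.
Rounding up: G 10, D 4, E 6, F 7, B 9, H 5, C 3 (total 44).

G 10, D 4, E 6, F 7, B 9, H 5, C 3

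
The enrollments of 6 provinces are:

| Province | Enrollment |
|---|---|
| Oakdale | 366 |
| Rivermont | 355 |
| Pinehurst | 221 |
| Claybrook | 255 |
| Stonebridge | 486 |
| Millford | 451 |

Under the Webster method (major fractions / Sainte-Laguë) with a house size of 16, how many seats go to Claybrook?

2

Standard divisor 2134/16 ≈ 133.375; standard quotas: Oakdale 2.744, Rivermont 2.662, Pinehurst 1.657, Claybrook 1.912, Stonebridge 3.644, Millford 3.381.
Rounding to the nearest integer gives 3, 3, 2, 2, 4, 3 = 17 seats, so the divisor must be adjusted.
With modified divisor 140: modified quotas Oakdale 2.614, Rivermont 2.536, Pinehurst 1.579, Claybrook 1.821, Stonebridge 3.471, Millford 3.221.
Rounding to the nearest integer: Oakdale 3, Rivermont 3, Pinehurst 2, Claybrook 2, Stonebridge 3, Millford 3 (total 16).
Claybrook receives 2.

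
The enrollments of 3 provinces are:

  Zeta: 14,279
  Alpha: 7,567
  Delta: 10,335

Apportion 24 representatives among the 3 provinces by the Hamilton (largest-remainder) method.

Zeta 11, Alpha 5, Delta 8

Total 32181; standard divisor 32181/24 ≈ 1340.875.
Standard quotas: Zeta 10.6490, Alpha 5.6433, Delta 7.7077.
Lower quotas: Zeta 10, Alpha 5, Delta 7 (sum 22, leaving 2 seats).
Remainders in descending order: Delta 0.7077, Zeta 0.6490, Alpha 0.6433.
The surplus seats go to Delta, Zeta.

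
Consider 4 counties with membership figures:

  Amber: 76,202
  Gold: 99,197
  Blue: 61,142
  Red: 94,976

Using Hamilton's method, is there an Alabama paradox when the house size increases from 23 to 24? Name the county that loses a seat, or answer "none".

none

At 23 seats: Amber 5, Gold 7, Blue 4, Red 7.
At 24 seats: Amber 6, Gold 7, Blue 4, Red 7.
No county's allocation decreased.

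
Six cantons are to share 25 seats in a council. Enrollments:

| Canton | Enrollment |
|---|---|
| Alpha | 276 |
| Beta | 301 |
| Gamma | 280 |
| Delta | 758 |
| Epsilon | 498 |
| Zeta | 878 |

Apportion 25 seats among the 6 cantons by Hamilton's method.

Alpha: 2, Beta: 3, Gamma: 3, Delta: 6, Epsilon: 4, Zeta: 7

Standard divisor: 2991 ÷ 25 ≈ 119.64.
Standard quotas: Alpha 2.307, Beta 2.516, Gamma 2.340, Delta 6.336, Epsilon 4.162, Zeta 7.339.
Lower quotas: Alpha 2, Beta 2, Gamma 2, Delta 6, Epsilon 4, Zeta 7 (sum 23, leaving 2 seats).
Remainders in descending order: Beta 0.516, Gamma 0.340, Zeta 0.339, Delta 0.336, Alpha 0.307, Epsilon 0.162.
Largest remainders: Beta, Gamma receive the extra seats.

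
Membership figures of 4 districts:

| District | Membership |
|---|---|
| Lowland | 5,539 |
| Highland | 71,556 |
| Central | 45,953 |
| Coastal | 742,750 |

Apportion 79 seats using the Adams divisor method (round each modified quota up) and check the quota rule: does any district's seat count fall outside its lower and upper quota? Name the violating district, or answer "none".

Standard quotas: Lowland 0.505, Highland 6.529, Central 4.193, Coastal 67.772.
Adams allocation: Lowland 1, Highland 7, Central 5, Coastal 66.
Coastal has quota 67.772 (lower 67, upper 68) but receives 66 — outside the quota interval.

Coastal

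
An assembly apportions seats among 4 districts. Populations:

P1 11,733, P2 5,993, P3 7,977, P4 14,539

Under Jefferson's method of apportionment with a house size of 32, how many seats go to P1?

9

Standard divisor 40242/32 ≈ 1257.562; standard quotas: P1 9.330, P2 4.766, P3 6.343, P4 11.561.
Rounding down gives 9, 4, 6, 11 = 30 seats, so the divisor must be adjusted.
With modified divisor 1190: modified quotas P1 9.860, P2 5.036, P3 6.703, P4 12.218.
Rounding down: P1 9, P2 5, P3 6, P4 12 (total 32).
P1 receives 9.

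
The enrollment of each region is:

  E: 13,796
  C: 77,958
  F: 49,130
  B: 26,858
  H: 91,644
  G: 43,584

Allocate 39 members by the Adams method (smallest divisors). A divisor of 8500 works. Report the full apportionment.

With modified divisor 8500: modified quotas E 1.623, C 9.172, F 5.780, B 3.160, H 10.782, G 5.128.
Rounding up: E 2, C 10, F 6, B 4, H 11, G 6 (total 39).

E=2, C=10, F=6, B=4, H=11, G=6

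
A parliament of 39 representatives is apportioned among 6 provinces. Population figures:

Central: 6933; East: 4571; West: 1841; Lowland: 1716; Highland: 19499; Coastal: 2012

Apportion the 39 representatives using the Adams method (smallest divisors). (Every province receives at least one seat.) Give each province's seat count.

Standard divisor 36572/39 ≈ 937.744; standard quotas: Central 7.393, East 4.874, West 1.963, Lowland 1.830, Highland 20.794, Coastal 2.146.
Rounding up gives 8, 5, 2, 2, 21, 3 = 41 seats, so the divisor must be adjusted.
With modified divisor 995.1: modified quotas Central 6.967, East 4.594, West 1.850, Lowland 1.724, Highland 19.595, Coastal 2.022.
Rounding up: Central 7, East 5, West 2, Lowland 2, Highland 20, Coastal 3 (total 39).

Central 7, East 5, West 2, Lowland 2, Highland 20, Coastal 3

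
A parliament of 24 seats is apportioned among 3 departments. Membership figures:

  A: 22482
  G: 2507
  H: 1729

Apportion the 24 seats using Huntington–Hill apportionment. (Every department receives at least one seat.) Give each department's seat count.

A 20, G 2, H 2

With divisor 1125: modified quotas A 19.984, G 2.228, H 1.537.
Geometric-mean thresholds: A √(19·20)=19.494, G √(2·3)=2.449, H √(1·2)=1.414.
Each quota rounded against its threshold gives A 20, G 2, H 2 (total 24).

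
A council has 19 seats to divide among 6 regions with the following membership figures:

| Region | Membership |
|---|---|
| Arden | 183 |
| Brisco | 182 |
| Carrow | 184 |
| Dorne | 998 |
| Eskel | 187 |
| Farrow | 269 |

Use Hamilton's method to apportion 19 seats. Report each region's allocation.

Standard divisor: 2003 ÷ 19 ≈ 105.421.
Standard quotas: Arden 1.736, Brisco 1.726, Carrow 1.745, Dorne 9.467, Eskel 1.774, Farrow 2.552.
Lower quotas: Arden 1, Brisco 1, Carrow 1, Dorne 9, Eskel 1, Farrow 2 (sum 15, leaving 4 seats).
Remainders in descending order: Eskel 0.774, Carrow 0.745, Arden 0.736, Brisco 0.726, Farrow 0.552, Dorne 0.467.
The surplus seats go to Eskel, Carrow, Arden, Brisco.

Arden=2, Brisco=2, Carrow=2, Dorne=9, Eskel=2, Farrow=2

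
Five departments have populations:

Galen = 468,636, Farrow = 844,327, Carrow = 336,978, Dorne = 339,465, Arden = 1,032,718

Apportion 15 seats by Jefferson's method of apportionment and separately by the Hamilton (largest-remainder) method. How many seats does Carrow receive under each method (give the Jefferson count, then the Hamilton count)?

Jefferson: Galen 2, Farrow 4, Carrow 1, Dorne 2, Arden 6.
Hamilton: Galen 2, Farrow 4, Carrow 2, Dorne 2, Arden 5.
Carrow gets 1 under Jefferson and 2 under Hamilton.

1 and 2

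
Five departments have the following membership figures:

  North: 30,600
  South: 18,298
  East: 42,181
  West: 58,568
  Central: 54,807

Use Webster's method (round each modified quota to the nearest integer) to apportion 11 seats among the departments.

North: 2; South: 1; East: 2; West: 3; Central: 3

Standard divisor 204454/11 ≈ 18586.727; standard quotas: North 1.646, South 0.984, East 2.269, West 3.151, Central 2.949.
Rounding to the nearest integer gives North 2, South 1, East 2, West 3, Central 3 — total 11, matching the house size, so no adjustment is needed.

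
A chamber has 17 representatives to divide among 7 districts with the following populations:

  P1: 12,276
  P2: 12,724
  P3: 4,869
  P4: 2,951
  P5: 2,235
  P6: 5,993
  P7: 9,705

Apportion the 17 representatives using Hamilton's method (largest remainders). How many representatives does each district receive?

The standard divisor is 50753/17 ≈ 2985.471.
Standard quotas: P1 4.1119, P2 4.2620, P3 1.6309, P4 0.9885, P5 0.7486, P6 2.0074, P7 3.2507.
Lower quotas: P1 4, P2 4, P3 1, P4 0, P5 0, P6 2, P7 3 (sum 14, leaving 3 seats).
Remainders in descending order: P4 0.9885, P5 0.7486, P3 0.6309, P2 0.2620, P7 0.2507, P1 0.1119, P6 0.0074.
Largest remainders: P4, P5, P3 receive the extra seats.

P1=4; P2=4; P3=2; P4=1; P5=1; P6=2; P7=3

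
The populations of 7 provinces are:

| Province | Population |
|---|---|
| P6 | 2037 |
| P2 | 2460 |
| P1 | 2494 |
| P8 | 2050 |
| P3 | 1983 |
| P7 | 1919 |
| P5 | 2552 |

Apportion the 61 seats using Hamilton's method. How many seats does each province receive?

P6=8, P2=10, P1=10, P8=8, P3=8, P7=7, P5=10

Total 15495; standard divisor 15495/61 ≈ 254.016.
Standard quotas: P6 8.019, P2 9.684, P1 9.818, P8 8.070, P3 7.807, P7 7.555, P5 10.047.
Lower quotas: P6 8, P2 9, P1 9, P8 8, P3 7, P7 7, P5 10 (sum 58, leaving 3 seats).
Remainders in descending order: P1 0.818, P3 0.807, P2 0.684, P7 0.555, P8 0.070, P5 0.047, P6 0.019.
The surplus seats go to P1, P3, P2.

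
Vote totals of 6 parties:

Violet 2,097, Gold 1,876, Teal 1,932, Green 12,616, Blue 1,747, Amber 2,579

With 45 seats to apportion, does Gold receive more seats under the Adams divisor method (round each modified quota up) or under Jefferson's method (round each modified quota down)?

Adams

Adams: Violet 4, Gold 4, Teal 4, Green 24, Blue 4, Amber 5.
Jefferson: Violet 4, Gold 3, Teal 4, Green 26, Blue 3, Amber 5.
Gold gets 4 under Adams and 3 under Jefferson.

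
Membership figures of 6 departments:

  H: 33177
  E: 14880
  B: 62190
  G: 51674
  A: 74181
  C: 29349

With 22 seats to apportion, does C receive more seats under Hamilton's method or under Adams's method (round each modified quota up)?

Hamilton: H 3, E 1, B 5, G 4, A 6, C 3.
Adams: H 3, E 2, B 5, G 4, A 6, C 2.
C gets 3 under Hamilton and 2 under Adams.

Hamilton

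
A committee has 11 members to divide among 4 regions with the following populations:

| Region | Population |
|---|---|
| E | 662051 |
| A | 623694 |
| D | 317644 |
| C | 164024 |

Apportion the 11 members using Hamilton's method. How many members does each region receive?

Total 1767413; standard divisor 1767413/11 ≈ 160673.909.
Standard quotas: E 4.1205, A 3.8817, D 1.9769, C 1.0209.
Lower quotas: E 4, A 3, D 1, C 1 (sum 9, leaving 2 seats).
Remainders in descending order: D 0.9769, A 0.8817, E 0.1205, C 0.0209.
The surplus seats go to D, A.

E: 4, A: 4, D: 2, C: 1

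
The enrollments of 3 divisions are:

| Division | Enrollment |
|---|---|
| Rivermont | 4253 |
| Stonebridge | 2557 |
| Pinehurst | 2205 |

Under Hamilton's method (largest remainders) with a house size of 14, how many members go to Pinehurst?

3

Standard divisor: 9015 ÷ 14 ≈ 643.929.
Standard quotas: Rivermont 6.605, Stonebridge 3.971, Pinehurst 3.424.
Lower quotas: Rivermont 6, Stonebridge 3, Pinehurst 3 (sum 12, leaving 2 seats).
Remainders in descending order: Stonebridge 0.971, Rivermont 0.605, Pinehurst 0.424.
The surplus seats go to Stonebridge, Rivermont.
Pinehurst receives 3.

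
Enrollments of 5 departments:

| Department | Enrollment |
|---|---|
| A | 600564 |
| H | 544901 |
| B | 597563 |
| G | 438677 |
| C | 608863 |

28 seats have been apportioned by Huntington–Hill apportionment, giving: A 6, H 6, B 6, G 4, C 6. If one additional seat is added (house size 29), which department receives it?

G

Priority for the next seat is population ÷ (√(s·(s+1))).
Priorities: A 92669.037, H 84080.050, B 92205.973, G 98091.159, C 93949.601.
Highest priority: G.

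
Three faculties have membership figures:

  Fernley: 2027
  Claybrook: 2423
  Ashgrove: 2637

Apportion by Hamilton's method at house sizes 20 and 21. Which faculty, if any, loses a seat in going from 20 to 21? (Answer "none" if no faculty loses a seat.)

none

At 20 seats: Fernley 6, Claybrook 7, Ashgrove 7.
At 21 seats: Fernley 6, Claybrook 7, Ashgrove 8.
No faculty's allocation decreased.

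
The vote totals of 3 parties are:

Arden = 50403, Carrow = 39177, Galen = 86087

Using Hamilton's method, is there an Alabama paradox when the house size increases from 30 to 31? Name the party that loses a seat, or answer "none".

none

At 30 seats: Arden 8, Carrow 7, Galen 15.
At 31 seats: Arden 9, Carrow 7, Galen 15.
No party's allocation decreased.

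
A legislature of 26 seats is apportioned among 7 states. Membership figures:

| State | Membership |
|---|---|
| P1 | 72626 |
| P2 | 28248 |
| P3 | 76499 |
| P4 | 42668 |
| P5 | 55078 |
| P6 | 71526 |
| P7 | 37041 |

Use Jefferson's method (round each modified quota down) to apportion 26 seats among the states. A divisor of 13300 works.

P1 5; P2 2; P3 5; P4 3; P5 4; P6 5; P7 2

With modified divisor 13300: modified quotas P1 5.461, P2 2.124, P3 5.752, P4 3.208, P5 4.141, P6 5.378, P7 2.785.
Rounding down: P1 5, P2 2, P3 5, P4 3, P5 4, P6 5, P7 2 (total 26).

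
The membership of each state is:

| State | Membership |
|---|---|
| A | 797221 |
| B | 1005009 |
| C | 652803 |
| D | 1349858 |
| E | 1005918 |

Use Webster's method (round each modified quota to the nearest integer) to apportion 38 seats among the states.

A 6, B 8, C 5, D 11, E 8

Standard divisor 4810809/38 ≈ 126600.237; standard quotas: A 6.297, B 7.938, C 5.156, D 10.662, E 7.946.
Rounding to the nearest integer gives A 6, B 8, C 5, D 11, E 8 — total 38, matching the house size, so no adjustment is needed.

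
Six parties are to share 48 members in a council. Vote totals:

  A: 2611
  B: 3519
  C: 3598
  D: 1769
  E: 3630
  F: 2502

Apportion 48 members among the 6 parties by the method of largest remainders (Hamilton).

A=7, B=9, C=10, D=5, E=10, F=7

The standard divisor is 17629/48 ≈ 367.271.
Standard quotas: A 7.109, B 9.581, C 9.797, D 4.817, E 9.884, F 6.812.
Lower quotas: A 7, B 9, C 9, D 4, E 9, F 6 (sum 44, leaving 4 seats).
Remainders in descending order: E 0.884, D 0.817, F 0.812, C 0.797, B 0.581, A 0.109.
The surplus seats go to E, D, F, C.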